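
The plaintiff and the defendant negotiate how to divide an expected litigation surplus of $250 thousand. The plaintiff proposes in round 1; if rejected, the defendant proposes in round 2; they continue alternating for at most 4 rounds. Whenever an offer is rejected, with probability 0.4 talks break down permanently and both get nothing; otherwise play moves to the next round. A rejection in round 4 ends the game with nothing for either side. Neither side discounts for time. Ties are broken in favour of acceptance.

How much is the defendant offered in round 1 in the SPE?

By backward induction:
Round 4 (the defendant proposes): the plaintiff will accept anything ≥ 0, so the defendant offers 0 and keeps 250.
Round 3 (the plaintiff proposes): rejecting gives the defendant an expected 0.6 × 250 = 150; the plaintiff offers that and keeps 100.
Round 2 (the defendant proposes): rejecting gives the plaintiff an expected 0.6 × 100 = 60; the defendant offers that and keeps 190.
Round 1 (the plaintiff proposes): rejecting gives the defendant an expected 0.6 × 190 = 114, so the plaintiff offers 114, keeping 136.

114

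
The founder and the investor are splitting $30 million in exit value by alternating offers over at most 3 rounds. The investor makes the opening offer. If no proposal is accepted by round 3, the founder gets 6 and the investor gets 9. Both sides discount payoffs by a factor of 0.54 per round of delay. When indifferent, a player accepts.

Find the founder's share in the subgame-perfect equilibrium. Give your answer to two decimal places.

Solve by backward induction from round 3.
Round 3 (the investor proposes): the founder gets 6 if talks fail, so the investor offers 6 and keeps 24.
Round 2 (the founder proposes): the investor can get 24 next round, worth 0.54 × 24 = 12.96 now; the founder offers that and keeps 17.04.
Round 1 (the investor proposes): the founder can get 17.04 next round, worth 0.54 × 17.04 = 9.2016 now; the investor offers that and keeps 20.7984.

9.20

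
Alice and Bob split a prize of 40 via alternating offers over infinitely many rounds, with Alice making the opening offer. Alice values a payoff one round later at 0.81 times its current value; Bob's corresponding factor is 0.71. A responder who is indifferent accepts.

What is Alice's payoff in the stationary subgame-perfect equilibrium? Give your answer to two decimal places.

27.30

When Alice proposes, Bob accepts any offer worth at least 0.71 times what Bob would get by proposing next round; and vice versa.
This gives x = 40 − 0.71y and y = 40 − 0.81x, where x and y are each side's share when it proposes.
Hence (1 − 0.71·0.81)x = 40(1 − 0.71), i.e. 0.4249·x = 11.6.
x ≈ 27.3005; Bob's share is 40 − x ≈ 12.6995.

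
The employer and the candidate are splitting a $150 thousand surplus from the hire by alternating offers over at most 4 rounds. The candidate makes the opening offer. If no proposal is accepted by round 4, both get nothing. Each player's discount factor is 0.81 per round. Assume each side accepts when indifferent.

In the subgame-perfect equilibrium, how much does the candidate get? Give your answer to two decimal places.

47.20

Work backward from the last round.
Round 4 (the employer proposes): rejection yields 0 for the candidate; the employer offers 0 and keeps 150.
Round 3 (the candidate proposes): the employer can get 150 next round, worth 0.81 × 150 = 121.5 now, so the candidate offers 121.5, keeping 28.5.
Round 2 (the employer proposes): the candidate can get 28.5 next round, worth 0.81 × 28.5 = 23.085 now; the employer offers that and keeps 126.915.
Round 1 (the candidate proposes): the employer can get 126.915 next round, worth 0.81 × 126.915 = 102.80115 now. The candidate offers 102.80115 and keeps 150 − 102.80115 = 47.19885.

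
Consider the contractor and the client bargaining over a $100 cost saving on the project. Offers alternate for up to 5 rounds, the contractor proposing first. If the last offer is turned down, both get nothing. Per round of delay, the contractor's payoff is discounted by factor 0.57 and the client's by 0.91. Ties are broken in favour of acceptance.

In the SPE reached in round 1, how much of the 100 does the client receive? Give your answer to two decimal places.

59.43

Round 5 (the contractor proposes): rejection yields 0 for the client; the contractor offers 0 and keeps 100.
Round 4 (the client proposes): the contractor can get 100 next round, worth 0.57 × 100 = 57 now; the client offers that and keeps 43.
Round 3 (the contractor proposes): the client can get 43 next round, worth 0.91 × 43 = 39.13 now; the contractor offers that and keeps 60.87.
Round 2 (the client proposes): the contractor can get 60.87 next round, worth 0.57 × 60.87 = 34.6959 now, so the client offers 34.6959, keeping 65.3041.
Round 1 (the contractor proposes): the client can get 65.3041 next round, worth 0.91 × 65.3041 = 59.426731 now, so the contractor offers 59.426731, keeping 40.573269.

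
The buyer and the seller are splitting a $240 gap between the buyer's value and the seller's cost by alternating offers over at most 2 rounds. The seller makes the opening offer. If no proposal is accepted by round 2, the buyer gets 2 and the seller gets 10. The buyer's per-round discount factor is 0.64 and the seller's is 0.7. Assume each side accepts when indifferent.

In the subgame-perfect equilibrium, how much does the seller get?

92.8

Round 2 (the buyer proposes): the seller gets 10 if talks fail, so the buyer offers 10 and keeps 230.
Round 1 (the seller proposes): the buyer can get 230 next round, worth 0.64 × 230 = 147.2 now; the seller offers that and keeps 92.8.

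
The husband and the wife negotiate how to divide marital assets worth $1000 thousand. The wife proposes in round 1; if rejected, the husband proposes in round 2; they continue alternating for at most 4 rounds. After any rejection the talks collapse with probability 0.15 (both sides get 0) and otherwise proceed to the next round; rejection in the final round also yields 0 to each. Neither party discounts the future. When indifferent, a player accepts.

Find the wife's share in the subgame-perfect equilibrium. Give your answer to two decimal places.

Round 4 (the husband proposes): the wife will accept anything ≥ 0, so the husband offers 0 and keeps 1000.
Round 3 (the wife proposes): rejecting gives the husband an expected 0.85 × 1000 = 850. The wife offers 850 and keeps 1000 − 850 = 150.
Round 2 (the husband proposes): rejecting gives the wife an expected 0.85 × 150 = 127.5, so the husband offers 127.5, keeping 872.5.
Round 1 (the wife proposes): rejecting gives the husband an expected 0.85 × 872.5 = 741.625, so the wife offers 741.625, keeping 258.375.

258.38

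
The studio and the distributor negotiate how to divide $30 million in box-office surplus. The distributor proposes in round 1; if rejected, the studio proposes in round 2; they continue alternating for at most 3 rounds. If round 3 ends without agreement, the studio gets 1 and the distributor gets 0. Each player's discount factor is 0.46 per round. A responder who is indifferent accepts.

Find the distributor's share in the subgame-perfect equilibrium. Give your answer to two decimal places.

22.34

Round 3 (the distributor proposes): the studio gets 1 if talks fail, so the distributor offers 1 and keeps 29.
Round 2 (the studio proposes): the distributor can get 29 next round, worth 0.46 × 29 = 13.34 now; the studio offers that and keeps 16.66.
Round 1 (the distributor proposes): the studio can get 16.66 next round, worth 0.46 × 16.66 = 7.6636 now. The distributor offers 7.6636 and keeps 30 − 7.6636 = 22.3364.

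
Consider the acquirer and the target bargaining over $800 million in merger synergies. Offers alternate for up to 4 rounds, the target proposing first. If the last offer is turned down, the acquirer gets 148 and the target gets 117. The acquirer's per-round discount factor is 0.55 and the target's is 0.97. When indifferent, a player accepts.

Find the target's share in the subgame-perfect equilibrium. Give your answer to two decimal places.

By backward induction:
Round 4 (the acquirer proposes): the target gets 117 if talks fail, so the acquirer offers 117 and keeps 683.
Round 3 (the target proposes): the acquirer can get 683 next round, worth 0.55 × 683 = 375.65 now, so the target offers 375.65, keeping 424.35.
Round 2 (the acquirer proposes): the target can get 424.35 next round, worth 0.97 × 424.35 = 411.6195 now, so the acquirer offers 411.6195, keeping 388.3805.
Round 1 (the target proposes): the acquirer can get 388.3805 next round, worth 0.55 × 388.3805 = 213.609275 now, so the target offers 213.609275, keeping 586.390725.

586.39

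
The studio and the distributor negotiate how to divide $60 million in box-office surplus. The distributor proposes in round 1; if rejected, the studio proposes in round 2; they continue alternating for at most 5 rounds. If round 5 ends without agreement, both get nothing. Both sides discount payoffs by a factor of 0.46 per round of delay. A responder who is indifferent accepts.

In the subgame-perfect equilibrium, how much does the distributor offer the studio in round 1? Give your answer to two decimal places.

18.06

By backward induction:
Round 5 (the distributor proposes): the studio will accept anything ≥ 0, so the distributor offers 0 and keeps 60.
Round 4 (the studio proposes): the distributor can get 60 next round, worth 0.46 × 60 = 27.6 now. The studio offers 27.6 and keeps 60 − 27.6 = 32.4.
Round 3 (the distributor proposes): the studio can get 32.4 next round, worth 0.46 × 32.4 = 14.904 now, so the distributor offers 14.904, keeping 45.096.
Round 2 (the studio proposes): the distributor can get 45.096 next round, worth 0.46 × 45.096 = 20.74416 now, so the studio offers 20.74416, keeping 39.25584.
Round 1 (the distributor proposes): the studio can get 39.25584 next round, worth 0.46 × 39.25584 = 18.0576864 now, so the distributor offers 18.0576864, keeping 41.9423136.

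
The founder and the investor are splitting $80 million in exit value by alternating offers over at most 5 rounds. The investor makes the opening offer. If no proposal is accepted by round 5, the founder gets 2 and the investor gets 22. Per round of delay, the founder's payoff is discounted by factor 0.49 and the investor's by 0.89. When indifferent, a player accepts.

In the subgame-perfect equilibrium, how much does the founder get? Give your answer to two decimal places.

6.57

Round 5 (the investor proposes): the founder gets 2 if talks fail, so the investor offers 2 and keeps 78.
Round 4 (the founder proposes): the investor can get 78 next round, worth 0.89 × 78 = 69.42 now, so the founder offers 69.42, keeping 10.58.
Round 3 (the investor proposes): the founder can get 10.58 next round, worth 0.49 × 10.58 = 5.1842 now. The investor offers 5.1842 and keeps 80 − 5.1842 = 74.8158.
Round 2 (the founder proposes): the investor can get 74.8158 next round, worth 0.89 × 74.8158 = 66.586062 now, so the founder offers 66.586062, keeping 13.413938.
Round 1 (the investor proposes): the founder can get 13.413938 next round, worth 0.49 × 13.413938 = 6.57282962 now. The investor offers 6.57282962 and keeps 80 − 6.57282962 = 73.42717038.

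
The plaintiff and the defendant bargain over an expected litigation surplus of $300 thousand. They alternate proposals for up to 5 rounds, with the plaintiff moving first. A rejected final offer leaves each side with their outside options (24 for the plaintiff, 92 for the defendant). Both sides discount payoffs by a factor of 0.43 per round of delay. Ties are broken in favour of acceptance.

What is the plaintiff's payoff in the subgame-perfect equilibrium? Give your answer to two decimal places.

Round 5 (the plaintiff proposes): the defendant gets 92 if talks fail, so the plaintiff offers 92 and keeps 208.
Round 4 (the defendant proposes): the plaintiff can get 208 next round, worth 0.43 × 208 = 89.44 now, so the defendant offers 89.44, keeping 210.56.
Round 3 (the plaintiff proposes): the defendant can get 210.56 next round, worth 0.43 × 210.56 = 90.5408 now; the plaintiff offers that and keeps 209.4592.
Round 2 (the defendant proposes): the plaintiff can get 209.4592 next round, worth 0.43 × 209.4592 = 90.067456 now; the defendant offers that and keeps 209.932544.
Round 1 (the plaintiff proposes): the defendant can get 209.932544 next round, worth 0.43 × 209.932544 = 90.27099392 now; the plaintiff offers that and keeps 209.72900608.

209.73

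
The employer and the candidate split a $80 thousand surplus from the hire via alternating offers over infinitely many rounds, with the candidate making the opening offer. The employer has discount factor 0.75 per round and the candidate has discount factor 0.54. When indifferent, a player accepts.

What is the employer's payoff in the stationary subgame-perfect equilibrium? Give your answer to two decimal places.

46.39

In a stationary SPE each proposer offers the other exactly their discounted continuation value.
If the candidate keeps x when proposing and the employer keeps y when proposing, then x = 80 − 0.75y and y = 80 − 0.54x.
Solving: x = 80(1 − 0.75) / (1 − 0.54·0.75) = 20 / 0.595 ≈ 33.6134.
The employer gets 80 − 33.6134 ≈ 46.3866.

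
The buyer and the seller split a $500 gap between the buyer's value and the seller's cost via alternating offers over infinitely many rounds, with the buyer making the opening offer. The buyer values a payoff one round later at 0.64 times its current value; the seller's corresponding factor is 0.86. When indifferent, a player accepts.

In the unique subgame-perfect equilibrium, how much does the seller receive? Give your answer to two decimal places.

Let x be the buyer's share when the buyer proposes and y be the seller's share when the seller proposes.
The seller accepts iff offered ≥ 0.86·y, so x = 500 − 0.86y. Symmetrically y = 500 − 0.64x.
Substituting: x = 500 − 0.86(500 − 0.64x), giving x(1 − 0.64·0.86) = 500(1 − 0.86).
So x = 500 × 0.14 / 0.4496 ≈ 155.6940, and the seller receives 500 − x ≈ 344.3060.

344.31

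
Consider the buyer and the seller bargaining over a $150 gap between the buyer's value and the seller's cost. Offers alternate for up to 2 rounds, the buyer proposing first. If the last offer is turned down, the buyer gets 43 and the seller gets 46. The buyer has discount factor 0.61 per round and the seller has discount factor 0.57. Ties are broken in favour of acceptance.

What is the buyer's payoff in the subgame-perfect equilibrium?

89.01

Round 2 (the seller proposes): the buyer gets 43 if talks fail, so the seller offers 43 and keeps 107.
Round 1 (the buyer proposes): the seller can get 107 next round, worth 0.57 × 107 = 60.99 now, so the buyer offers 60.99, keeping 89.01.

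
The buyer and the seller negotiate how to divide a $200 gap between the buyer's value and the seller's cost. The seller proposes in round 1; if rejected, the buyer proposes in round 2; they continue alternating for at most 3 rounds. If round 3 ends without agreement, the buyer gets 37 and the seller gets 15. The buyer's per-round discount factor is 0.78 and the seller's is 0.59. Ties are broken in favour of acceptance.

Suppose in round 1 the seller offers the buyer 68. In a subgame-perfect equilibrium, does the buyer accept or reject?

Reject

Round 3 (the seller proposes): the buyer gets 37 if talks fail, so the seller offers 37 and keeps 163.
Round 2 (the buyer proposes): the seller can get 163 next round, worth 0.59 × 163 = 96.17 now; the buyer offers that and keeps 103.83.
So by rejecting in round 1, the buyer gets 103.83 next round, worth 0.78 × 103.83 = 80.9874 now.
Offer 68 < 80.9874, so the buyer rejects.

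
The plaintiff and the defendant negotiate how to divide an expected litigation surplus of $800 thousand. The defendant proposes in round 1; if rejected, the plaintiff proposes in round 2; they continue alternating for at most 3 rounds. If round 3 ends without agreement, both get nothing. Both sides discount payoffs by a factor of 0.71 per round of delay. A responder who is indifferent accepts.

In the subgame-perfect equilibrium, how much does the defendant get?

Round 3 (the defendant proposes): rejection yields 0 for the plaintiff; the defendant offers 0 and keeps 800.
Round 2 (the plaintiff proposes): the defendant can get 800 next round, worth 0.71 × 800 = 568 now; the plaintiff offers that and keeps 232.
Round 1 (the defendant proposes): the plaintiff can get 232 next round, worth 0.71 × 232 = 164.72 now; the defendant offers that and keeps 635.28.

635.28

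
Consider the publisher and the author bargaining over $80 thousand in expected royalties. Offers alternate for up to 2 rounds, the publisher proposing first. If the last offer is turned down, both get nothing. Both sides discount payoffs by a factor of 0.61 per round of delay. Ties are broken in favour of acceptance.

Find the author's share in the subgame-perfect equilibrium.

48.8

Round 2 (the author proposes): the publisher will accept anything ≥ 0, so the author offers 0 and keeps 80.
Round 1 (the publisher proposes): the author can get 80 next round, worth 0.61 × 80 = 48.8 now. The publisher offers 48.8 and keeps 80 − 48.8 = 31.2.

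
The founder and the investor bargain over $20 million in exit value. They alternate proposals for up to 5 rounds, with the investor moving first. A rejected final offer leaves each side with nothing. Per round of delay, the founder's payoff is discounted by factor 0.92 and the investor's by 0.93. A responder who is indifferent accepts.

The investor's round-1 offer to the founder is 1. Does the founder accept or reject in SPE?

Reject

Work out the founder's continuation value if the offer is rejected.
Round 5 (the investor proposes): the founder will accept anything ≥ 0, so the investor offers 0 and keeps 20.
Round 4 (the founder proposes): the investor can get 20 next round, worth 0.93 × 20 = 18.6 now. The founder offers 18.6 and keeps 20 − 18.6 = 1.4.
Round 3 (the investor proposes): the founder can get 1.4 next round, worth 0.92 × 1.4 = 1.288 now, so the investor offers 1.288, keeping 18.712.
Round 2 (the founder proposes): the investor can get 18.712 next round, worth 0.93 × 18.712 = 17.40216 now; the founder offers that and keeps 2.59784.
So by rejecting in round 1, the founder gets 2.59784 next round, worth 0.92 × 2.59784 = 2.3900128 now.
Offer 1 < 2.3900128, so the founder rejects.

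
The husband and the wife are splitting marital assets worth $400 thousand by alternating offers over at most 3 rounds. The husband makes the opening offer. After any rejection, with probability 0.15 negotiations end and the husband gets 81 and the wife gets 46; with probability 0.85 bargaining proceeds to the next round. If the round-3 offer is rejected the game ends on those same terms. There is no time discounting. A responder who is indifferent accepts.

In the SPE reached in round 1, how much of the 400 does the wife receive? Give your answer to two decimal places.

80.81

Round 3 (the husband proposes): the wife gets 46 if talks fail, so the husband offers 46 and keeps 354.
Round 2 (the wife proposes): rejecting gives the husband an expected 0.85 × 354 + 0.15 × 81 = 313.05; the wife offers that and keeps 86.95.
Round 1 (the husband proposes): rejecting gives the wife an expected 0.85 × 86.95 + 0.15 × 46 = 80.8075. The husband offers 80.8075 and keeps 400 − 80.8075 = 319.1925.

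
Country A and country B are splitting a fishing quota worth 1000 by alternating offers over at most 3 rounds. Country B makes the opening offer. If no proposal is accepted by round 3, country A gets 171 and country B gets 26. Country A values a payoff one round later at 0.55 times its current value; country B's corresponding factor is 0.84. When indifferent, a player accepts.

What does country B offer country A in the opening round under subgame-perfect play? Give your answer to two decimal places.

Round 3 (country B proposes): country A gets 171 if talks fail, so country B offers 171 and keeps 829.
Round 2 (country A proposes): country B can get 829 next round, worth 0.84 × 829 = 696.36 now, so country A offers 696.36, keeping 303.64.
Round 1 (country B proposes): country A can get 303.64 next round, worth 0.55 × 303.64 = 167.002 now, so country B offers 167.002, keeping 832.998.

167.00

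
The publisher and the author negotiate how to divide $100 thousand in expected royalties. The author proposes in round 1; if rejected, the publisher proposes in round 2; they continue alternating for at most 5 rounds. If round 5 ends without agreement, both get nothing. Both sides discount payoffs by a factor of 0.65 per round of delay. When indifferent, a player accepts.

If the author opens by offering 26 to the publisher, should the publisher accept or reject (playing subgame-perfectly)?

Reject

Round 5 (the author proposes): the publisher will accept anything ≥ 0, so the author offers 0 and keeps 100.
Round 4 (the publisher proposes): the author can get 100 next round, worth 0.65 × 100 = 65 now; the publisher offers that and keeps 35.
Round 3 (the author proposes): the publisher can get 35 next round, worth 0.65 × 35 = 22.75 now; the author offers that and keeps 77.25.
Round 2 (the publisher proposes): the author can get 77.25 next round, worth 0.65 × 77.25 = 50.2125 now. The publisher offers 50.2125 and keeps 100 − 50.2125 = 49.7875.
So by rejecting in round 1, the publisher gets 49.7875 next round, worth 0.65 × 49.7875 = 32.361875 now.
Offer 26 < 32.361875, so the publisher rejects.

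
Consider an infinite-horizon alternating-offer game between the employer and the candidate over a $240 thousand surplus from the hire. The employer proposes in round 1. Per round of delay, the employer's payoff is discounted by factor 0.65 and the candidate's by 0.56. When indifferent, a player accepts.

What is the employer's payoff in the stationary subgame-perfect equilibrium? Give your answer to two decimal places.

166.04

Let x be the employer's share when the employer proposes and y be the candidate's share when the candidate proposes.
The candidate accepts iff offered ≥ 0.56·y, so x = 240 − 0.56y. Symmetrically y = 240 − 0.65x.
Substituting: x = 240 − 0.56(240 − 0.65x), giving x(1 − 0.65·0.56) = 240(1 − 0.56).
So x = 240 × 0.44 / 0.636 ≈ 166.0377, and the candidate receives 240 − x ≈ 73.9623.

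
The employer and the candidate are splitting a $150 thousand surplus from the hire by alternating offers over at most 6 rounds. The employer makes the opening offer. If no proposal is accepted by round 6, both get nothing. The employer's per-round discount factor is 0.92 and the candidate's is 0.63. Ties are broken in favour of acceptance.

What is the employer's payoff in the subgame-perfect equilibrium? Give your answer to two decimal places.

By backward induction:
Round 6 (the candidate proposes): the employer will accept anything ≥ 0, so the candidate offers 0 and keeps 150.
Round 5 (the employer proposes): the candidate can get 150 next round, worth 0.63 × 150 = 94.5 now; the employer offers that and keeps 55.5.
Round 4 (the candidate proposes): the employer can get 55.5 next round, worth 0.92 × 55.5 = 51.06 now; the candidate offers that and keeps 98.94.
Round 3 (the employer proposes): the candidate can get 98.94 next round, worth 0.63 × 98.94 = 62.3322 now, so the employer offers 62.3322, keeping 87.6678.
Round 2 (the candidate proposes): the employer can get 87.6678 next round, worth 0.92 × 87.6678 = 80.654376 now, so the candidate offers 80.654376, keeping 69.345624.
Round 1 (the employer proposes): the candidate can get 69.345624 next round, worth 0.63 × 69.345624 = 43.68774312 now, so the employer offers 43.68774312, keeping 106.31225688.

106.31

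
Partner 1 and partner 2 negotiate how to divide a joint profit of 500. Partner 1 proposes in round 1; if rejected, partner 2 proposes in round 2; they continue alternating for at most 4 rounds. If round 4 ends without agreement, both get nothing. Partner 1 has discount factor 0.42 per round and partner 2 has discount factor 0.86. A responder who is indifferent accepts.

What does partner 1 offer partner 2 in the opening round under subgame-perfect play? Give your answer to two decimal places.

404.72

Solve by backward induction from round 4.
Round 4 (partner 2 proposes): partner 1 will accept anything ≥ 0, so partner 2 offers 0 and keeps 500.
Round 3 (partner 1 proposes): partner 2 can get 500 next round, worth 0.86 × 500 = 430 now, so partner 1 offers 430, keeping 70.
Round 2 (partner 2 proposes): partner 1 can get 70 next round, worth 0.42 × 70 = 29.4 now. Partner 2 offers 29.4 and keeps 500 − 29.4 = 470.6.
Round 1 (partner 1 proposes): partner 2 can get 470.6 next round, worth 0.86 × 470.6 = 404.716 now. Partner 1 offers 404.716 and keeps 500 − 404.716 = 95.284.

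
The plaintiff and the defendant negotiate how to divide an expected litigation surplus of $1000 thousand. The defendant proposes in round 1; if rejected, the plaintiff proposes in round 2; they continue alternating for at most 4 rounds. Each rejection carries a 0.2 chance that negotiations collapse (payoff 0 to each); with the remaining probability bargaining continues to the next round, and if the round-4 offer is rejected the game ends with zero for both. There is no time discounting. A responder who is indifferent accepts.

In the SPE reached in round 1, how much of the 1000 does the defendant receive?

328

Round 4 (the plaintiff proposes): rejection yields 0 for the defendant; the plaintiff offers 0 and keeps 1000.
Round 3 (the defendant proposes): rejecting gives the plaintiff an expected 0.8 × 1000 = 800; the defendant offers that and keeps 200.
Round 2 (the plaintiff proposes): rejecting gives the defendant an expected 0.8 × 200 = 160, so the plaintiff offers 160, keeping 840.
Round 1 (the defendant proposes): rejecting gives the plaintiff an expected 0.8 × 840 = 672. The defendant offers 672 and keeps 1000 − 672 = 328.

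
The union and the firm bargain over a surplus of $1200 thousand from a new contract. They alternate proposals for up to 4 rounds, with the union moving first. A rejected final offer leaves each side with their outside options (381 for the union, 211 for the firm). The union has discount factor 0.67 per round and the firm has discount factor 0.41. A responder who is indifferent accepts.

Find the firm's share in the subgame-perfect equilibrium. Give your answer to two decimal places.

254.60

Round 4 (the firm proposes): the union gets 381 if talks fail, so the firm offers 381 and keeps 819.
Round 3 (the union proposes): the firm can get 819 next round, worth 0.41 × 819 = 335.79 now. The union offers 335.79 and keeps 1200 − 335.79 = 864.21.
Round 2 (the firm proposes): the union can get 864.21 next round, worth 0.67 × 864.21 = 579.0207 now, so the firm offers 579.0207, keeping 620.9793.
Round 1 (the union proposes): the firm can get 620.9793 next round, worth 0.41 × 620.9793 = 254.601513 now, so the union offers 254.601513, keeping 945.398487.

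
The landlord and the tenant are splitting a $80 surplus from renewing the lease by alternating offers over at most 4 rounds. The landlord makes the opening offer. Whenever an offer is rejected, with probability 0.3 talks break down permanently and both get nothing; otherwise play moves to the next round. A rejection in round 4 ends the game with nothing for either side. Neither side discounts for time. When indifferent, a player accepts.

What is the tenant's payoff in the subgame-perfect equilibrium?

By backward induction:
Round 4 (the tenant proposes): rejection yields 0 for the landlord; the tenant offers 0 and keeps 80.
Round 3 (the landlord proposes): rejecting gives the tenant an expected 0.7 × 80 = 56; the landlord offers that and keeps 24.
Round 2 (the tenant proposes): rejecting gives the landlord an expected 0.7 × 24 = 16.8. The tenant offers 16.8 and keeps 80 − 16.8 = 63.2.
Round 1 (the landlord proposes): rejecting gives the tenant an expected 0.7 × 63.2 = 44.24, so the landlord offers 44.24, keeping 35.76.

44.24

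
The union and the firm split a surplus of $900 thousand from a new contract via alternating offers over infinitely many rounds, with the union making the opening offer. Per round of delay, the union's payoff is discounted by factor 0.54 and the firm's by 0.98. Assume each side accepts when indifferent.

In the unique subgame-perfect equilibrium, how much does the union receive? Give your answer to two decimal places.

38.23

Let x be the union's share when the union proposes and y be the firm's share when the firm proposes.
The firm accepts iff offered ≥ 0.98·y, so x = 900 − 0.98y. Symmetrically y = 900 − 0.54x.
Substituting: x = 900 − 0.98(900 − 0.54x), giving x(1 − 0.54·0.98) = 900(1 − 0.98).
So x = 900 × 0.02 / 0.4708 ≈ 38.2328, and the firm receives 900 − x ≈ 861.7672.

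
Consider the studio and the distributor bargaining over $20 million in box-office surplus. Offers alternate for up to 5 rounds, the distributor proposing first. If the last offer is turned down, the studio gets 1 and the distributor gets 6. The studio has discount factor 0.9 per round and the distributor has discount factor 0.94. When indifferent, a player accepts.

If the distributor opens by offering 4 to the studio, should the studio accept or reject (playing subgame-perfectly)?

Accept

Round 5 (the distributor proposes): the studio gets 1 if talks fail, so the distributor offers 1 and keeps 19.
Round 4 (the studio proposes): the distributor can get 19 next round, worth 0.94 × 19 = 17.86 now. The studio offers 17.86 and keeps 20 − 17.86 = 2.14.
Round 3 (the distributor proposes): the studio can get 2.14 next round, worth 0.9 × 2.14 = 1.926 now, so the distributor offers 1.926, keeping 18.074.
Round 2 (the studio proposes): the distributor can get 18.074 next round, worth 0.94 × 18.074 = 16.98956 now; the studio offers that and keeps 3.01044.
So by rejecting in round 1, the studio gets 3.01044 next round, worth 0.9 × 3.01044 = 2.709396 now.
Offer 4 ≥ 2.709396, so the studio accepts.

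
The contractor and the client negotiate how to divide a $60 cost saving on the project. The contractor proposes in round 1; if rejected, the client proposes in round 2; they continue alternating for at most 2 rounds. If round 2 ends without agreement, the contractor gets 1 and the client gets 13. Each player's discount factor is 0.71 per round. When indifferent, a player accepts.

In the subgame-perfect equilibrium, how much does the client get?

41.89

Round 2 (the client proposes): the contractor gets 1 if talks fail, so the client offers 1 and keeps 59.
Round 1 (the contractor proposes): the client can get 59 next round, worth 0.71 × 59 = 41.89 now. The contractor offers 41.89 and keeps 60 − 41.89 = 18.11.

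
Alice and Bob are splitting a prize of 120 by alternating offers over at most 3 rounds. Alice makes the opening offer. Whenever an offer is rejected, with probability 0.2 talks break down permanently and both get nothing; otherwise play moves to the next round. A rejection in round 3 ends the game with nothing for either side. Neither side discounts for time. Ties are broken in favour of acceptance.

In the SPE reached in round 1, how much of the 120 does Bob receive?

19.2

By backward induction:
Round 3 (Alice proposes): rejection yields 0 for Bob; Alice offers 0 and keeps 120.
Round 2 (Bob proposes): rejecting gives Alice an expected 0.8 × 120 = 96. Bob offers 96 and keeps 120 − 96 = 24.
Round 1 (Alice proposes): rejecting gives Bob an expected 0.8 × 24 = 19.2, so Alice offers 19.2, keeping 100.8.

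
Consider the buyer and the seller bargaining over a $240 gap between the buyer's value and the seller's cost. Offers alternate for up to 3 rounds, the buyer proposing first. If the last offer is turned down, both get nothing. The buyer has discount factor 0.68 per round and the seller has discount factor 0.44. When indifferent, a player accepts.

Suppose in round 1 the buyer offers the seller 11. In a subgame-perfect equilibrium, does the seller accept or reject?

Reject

Round 3 (the buyer proposes): the seller will accept anything ≥ 0, so the buyer offers 0 and keeps 240.
Round 2 (the seller proposes): the buyer can get 240 next round, worth 0.68 × 240 = 163.2 now, so the seller offers 163.2, keeping 76.8.
So by rejecting in round 1, the seller gets 76.8 next round, worth 0.44 × 76.8 = 33.792 now.
Offer 11 < 33.792, so the seller rejects.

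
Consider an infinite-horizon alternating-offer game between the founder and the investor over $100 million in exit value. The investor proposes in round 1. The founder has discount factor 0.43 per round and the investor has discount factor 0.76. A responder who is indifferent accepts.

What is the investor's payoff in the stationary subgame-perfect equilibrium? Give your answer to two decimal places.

84.67

Let x be the investor's share when the investor proposes and y be the founder's share when the founder proposes.
The founder accepts iff offered ≥ 0.43·y, so x = 100 − 0.43y. Symmetrically y = 100 − 0.76x.
Substituting: x = 100 − 0.43(100 − 0.76x), giving x(1 − 0.76·0.43) = 100(1 − 0.43).
So x = 100 × 0.57 / 0.6732 ≈ 84.6702, and the founder receives 100 − x ≈ 15.3298.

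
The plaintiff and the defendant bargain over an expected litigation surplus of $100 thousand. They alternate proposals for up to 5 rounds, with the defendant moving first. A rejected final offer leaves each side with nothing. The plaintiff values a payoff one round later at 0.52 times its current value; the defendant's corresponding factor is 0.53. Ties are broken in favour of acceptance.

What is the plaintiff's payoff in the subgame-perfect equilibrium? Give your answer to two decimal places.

31.18

By backward induction:
Round 5 (the defendant proposes): rejection yields 0 for the plaintiff; the defendant offers 0 and keeps 100.
Round 4 (the plaintiff proposes): the defendant can get 100 next round, worth 0.53 × 100 = 53 now. The plaintiff offers 53 and keeps 100 − 53 = 47.
Round 3 (the defendant proposes): the plaintiff can get 47 next round, worth 0.52 × 47 = 24.44 now, so the defendant offers 24.44, keeping 75.56.
Round 2 (the plaintiff proposes): the defendant can get 75.56 next round, worth 0.53 × 75.56 = 40.0468 now, so the plaintiff offers 40.0468, keeping 59.9532.
Round 1 (the defendant proposes): the plaintiff can get 59.9532 next round, worth 0.52 × 59.9532 = 31.175664 now. The defendant offers 31.175664 and keeps 100 − 31.175664 = 68.824336.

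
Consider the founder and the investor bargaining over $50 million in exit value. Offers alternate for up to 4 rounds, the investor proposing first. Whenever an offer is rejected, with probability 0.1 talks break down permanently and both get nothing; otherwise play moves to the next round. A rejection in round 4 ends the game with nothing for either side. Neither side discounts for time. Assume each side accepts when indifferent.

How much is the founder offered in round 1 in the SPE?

40.95

By backward induction:
Round 4 (the founder proposes): the investor will accept anything ≥ 0, so the founder offers 0 and keeps 50.
Round 3 (the investor proposes): rejecting gives the founder an expected 0.9 × 50 = 45; the investor offers that and keeps 5.
Round 2 (the founder proposes): rejecting gives the investor an expected 0.9 × 5 = 4.5; the founder offers that and keeps 45.5.
Round 1 (the investor proposes): rejecting gives the founder an expected 0.9 × 45.5 = 40.95, so the investor offers 40.95, keeping 9.05.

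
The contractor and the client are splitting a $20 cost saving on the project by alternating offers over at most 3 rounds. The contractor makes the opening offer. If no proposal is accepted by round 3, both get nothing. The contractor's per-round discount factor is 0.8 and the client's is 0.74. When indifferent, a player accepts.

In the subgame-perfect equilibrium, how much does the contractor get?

Round 3 (the contractor proposes): rejection yields 0 for the client; the contractor offers 0 and keeps 20.
Round 2 (the client proposes): the contractor can get 20 next round, worth 0.8 × 20 = 16 now; the client offers that and keeps 4.
Round 1 (the contractor proposes): the client can get 4 next round, worth 0.74 × 4 = 2.96 now, so the contractor offers 2.96, keeping 17.04.

17.04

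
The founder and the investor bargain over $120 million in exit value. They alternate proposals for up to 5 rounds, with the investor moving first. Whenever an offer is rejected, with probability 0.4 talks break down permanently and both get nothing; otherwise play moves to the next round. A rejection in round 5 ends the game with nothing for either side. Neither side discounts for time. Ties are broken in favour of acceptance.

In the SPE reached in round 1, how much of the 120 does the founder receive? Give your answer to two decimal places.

Round 5 (the investor proposes): rejection yields 0 for the founder; the investor offers 0 and keeps 120.
Round 4 (the founder proposes): rejecting gives the investor an expected 0.6 × 120 = 72, so the founder offers 72, keeping 48.
Round 3 (the investor proposes): rejecting gives the founder an expected 0.6 × 48 = 28.8. The investor offers 28.8 and keeps 120 − 28.8 = 91.2.
Round 2 (the founder proposes): rejecting gives the investor an expected 0.6 × 91.2 = 54.72; the founder offers that and keeps 65.28.
Round 1 (the investor proposes): rejecting gives the founder an expected 0.6 × 65.28 = 39.168. The investor offers 39.168 and keeps 120 − 39.168 = 80.832.

39.17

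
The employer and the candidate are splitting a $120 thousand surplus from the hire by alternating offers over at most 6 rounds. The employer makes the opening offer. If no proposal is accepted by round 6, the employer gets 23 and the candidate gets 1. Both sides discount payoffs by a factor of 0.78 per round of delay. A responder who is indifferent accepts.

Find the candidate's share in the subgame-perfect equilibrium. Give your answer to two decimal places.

61.13

Round 6 (the candidate proposes): the employer gets 23 if talks fail, so the candidate offers 23 and keeps 97.
Round 5 (the employer proposes): the candidate can get 97 next round, worth 0.78 × 97 = 75.66 now, so the employer offers 75.66, keeping 44.34.
Round 4 (the candidate proposes): the employer can get 44.34 next round, worth 0.78 × 44.34 = 34.5852 now. The candidate offers 34.5852 and keeps 120 − 34.5852 = 85.4148.
Round 3 (the employer proposes): the candidate can get 85.4148 next round, worth 0.78 × 85.4148 = 66.623544 now, so the employer offers 66.623544, keeping 53.376456.
Round 2 (the candidate proposes): the employer can get 53.376456 next round, worth 0.78 × 53.376456 = 41.63363568 now; the candidate offers that and keeps 78.36636432.
Round 1 (the employer proposes): the candidate can get 78.36636432 next round, worth 0.78 × 78.36636432 = 61.1257641696 now; the employer offers that and keeps 58.8742358304.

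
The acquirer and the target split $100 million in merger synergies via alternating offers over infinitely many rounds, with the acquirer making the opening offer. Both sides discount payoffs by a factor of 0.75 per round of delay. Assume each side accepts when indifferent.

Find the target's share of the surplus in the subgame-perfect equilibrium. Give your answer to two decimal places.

In a stationary SPE each proposer offers the other exactly their discounted continuation value.
If the acquirer keeps x when proposing and the target keeps y when proposing, then x = 100 − 0.75y and y = 100 − 0.75x.
Solving: x = 100(1 − 0.75) / (1 − 0.75·0.75) = 25 / 0.4375 ≈ 57.1429.
The target gets 100 − 57.1429 ≈ 42.8571.

42.86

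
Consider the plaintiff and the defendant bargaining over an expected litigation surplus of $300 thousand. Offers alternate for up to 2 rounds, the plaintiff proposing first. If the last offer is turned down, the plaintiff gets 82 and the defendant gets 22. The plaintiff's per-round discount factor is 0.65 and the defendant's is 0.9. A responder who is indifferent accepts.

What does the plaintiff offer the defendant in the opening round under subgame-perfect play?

196.2

Round 2 (the defendant proposes): the plaintiff gets 82 if talks fail, so the defendant offers 82 and keeps 218.
Round 1 (the plaintiff proposes): the defendant can get 218 next round, worth 0.9 × 218 = 196.2 now. The plaintiff offers 196.2 and keeps 300 − 196.2 = 103.8.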